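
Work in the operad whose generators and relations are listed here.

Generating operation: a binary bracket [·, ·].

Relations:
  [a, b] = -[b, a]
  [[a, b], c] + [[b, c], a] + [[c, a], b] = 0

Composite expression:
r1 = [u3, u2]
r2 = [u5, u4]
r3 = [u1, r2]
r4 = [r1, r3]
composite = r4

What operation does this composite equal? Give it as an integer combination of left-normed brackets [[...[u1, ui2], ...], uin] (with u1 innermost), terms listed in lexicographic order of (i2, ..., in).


-[[[[u1, u4], u5], u2], u3] + [[[[u1, u4], u5], u3], u2] + [[[[u1, u5], u4], u2], u3] - [[[[u1, u5], u4], u3], u2]

A multilinear Lie element is pinned by u1-initial words (u1 innermost).
Composite bracket: [[u3, u2], [u1, [u5, u4]]]
Applying ab - ba throughout gives 16 signed words (2^4 = 16).
Words beginning with u1 determine it all:
  sign of u1u4u5u2u3 is -1, so it contributes -[[[[u1, u4], u5], u2], u3]
  sign of u1u4u5u3u2 is +1, so it contributes +[[[[u1, u4], u5], u3], u2]
  sign of u1u5u4u2u3 is +1, so it contributes +[[[[u1, u5], u4], u2], u3]
  sign of u1u5u4u3u2 is -1, so it contributes -[[[[u1, u5], u4], u3], u2]


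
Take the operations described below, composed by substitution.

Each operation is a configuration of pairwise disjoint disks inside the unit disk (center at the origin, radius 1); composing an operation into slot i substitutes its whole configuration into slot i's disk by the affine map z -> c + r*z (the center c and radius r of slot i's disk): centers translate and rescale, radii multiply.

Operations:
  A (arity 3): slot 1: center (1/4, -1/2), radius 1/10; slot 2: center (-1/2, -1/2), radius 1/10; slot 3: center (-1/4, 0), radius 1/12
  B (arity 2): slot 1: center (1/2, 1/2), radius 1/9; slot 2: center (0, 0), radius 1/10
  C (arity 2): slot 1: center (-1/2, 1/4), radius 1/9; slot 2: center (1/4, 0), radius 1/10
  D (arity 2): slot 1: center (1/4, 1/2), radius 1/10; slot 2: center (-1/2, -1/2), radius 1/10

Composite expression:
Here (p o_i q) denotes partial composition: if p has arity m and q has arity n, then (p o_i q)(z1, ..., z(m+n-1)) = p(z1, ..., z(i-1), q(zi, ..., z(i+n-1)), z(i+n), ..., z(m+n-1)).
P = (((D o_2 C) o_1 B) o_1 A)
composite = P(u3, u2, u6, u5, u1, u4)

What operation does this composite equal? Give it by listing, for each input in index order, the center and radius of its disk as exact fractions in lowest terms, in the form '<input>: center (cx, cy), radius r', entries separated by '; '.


u1: center (-11/20, -19/40), radius 1/90; u2: center (53/180, 49/90), radius 1/900; u3: center (109/360, 49/90), radius 1/900; u4: center (-19/40, -1/2), radius 1/100; u5: center (1/4, 1/2), radius 1/100; u6: center (107/360, 11/20), radius 1/1080

Affine substitution under D: radii multiply and u-centers shift.
u3: after 3 affine steps, its disk has center (109/360, 49/90), radius 1/900
u2: after 3 affine steps, its disk has center (53/180, 49/90), radius 1/900
u6: after 3 affine steps, its disk has center (107/360, 11/20), radius 1/1080
u5: after 2 affine steps, its disk has center (1/4, 1/2), radius 1/100
u1: after 2 affine steps, its disk has center (-11/20, -19/40), radius 1/90
u4: after 2 affine steps, its disk has center (-19/40, -1/2), radius 1/100


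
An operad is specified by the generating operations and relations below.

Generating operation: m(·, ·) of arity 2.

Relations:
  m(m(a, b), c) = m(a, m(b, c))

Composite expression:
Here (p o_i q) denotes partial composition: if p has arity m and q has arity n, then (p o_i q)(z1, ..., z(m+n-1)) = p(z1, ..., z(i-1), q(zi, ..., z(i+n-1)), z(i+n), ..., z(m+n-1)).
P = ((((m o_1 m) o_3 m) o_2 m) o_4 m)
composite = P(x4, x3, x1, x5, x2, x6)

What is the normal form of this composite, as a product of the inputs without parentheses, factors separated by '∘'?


x4 ∘ x3 ∘ x1 ∘ x5 ∘ x2 ∘ x6

Under associativity of m, the answer is the x's in reading order.
m(x3, x1) spells out as x3 ∘ x1
m(x4, m(x3, x1)) spells out as x4 ∘ x3 ∘ x1
m(x5, x2) spells out as x5 ∘ x2
m(m(x5, x2), x6) spells out as x5 ∘ x2 ∘ x6
m(m(x4, m(x3, x1)), m(m(x5, x2), x6)) spells out as x4 ∘ x3 ∘ x1 ∘ x5 ∘ x2 ∘ x6


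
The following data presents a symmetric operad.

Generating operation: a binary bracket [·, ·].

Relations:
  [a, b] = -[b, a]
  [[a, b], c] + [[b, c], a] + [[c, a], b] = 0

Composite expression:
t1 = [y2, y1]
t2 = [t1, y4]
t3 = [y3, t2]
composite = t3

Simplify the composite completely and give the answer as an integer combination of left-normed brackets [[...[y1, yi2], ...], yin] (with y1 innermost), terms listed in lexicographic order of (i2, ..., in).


[[[y1, y2], y4], y3]


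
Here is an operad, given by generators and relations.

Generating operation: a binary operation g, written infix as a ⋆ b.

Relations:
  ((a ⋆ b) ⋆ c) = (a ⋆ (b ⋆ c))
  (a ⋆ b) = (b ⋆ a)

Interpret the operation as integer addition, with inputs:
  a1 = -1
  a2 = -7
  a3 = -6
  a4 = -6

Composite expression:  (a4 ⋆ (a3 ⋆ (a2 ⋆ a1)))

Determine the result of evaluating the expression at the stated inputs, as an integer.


(a2 ⋆ a1) = -8
(a3 ⋆ (a2 ⋆ a1)) = -14
(a4 ⋆ (a3 ⋆ (a2 ⋆ a1))) = -20

-20


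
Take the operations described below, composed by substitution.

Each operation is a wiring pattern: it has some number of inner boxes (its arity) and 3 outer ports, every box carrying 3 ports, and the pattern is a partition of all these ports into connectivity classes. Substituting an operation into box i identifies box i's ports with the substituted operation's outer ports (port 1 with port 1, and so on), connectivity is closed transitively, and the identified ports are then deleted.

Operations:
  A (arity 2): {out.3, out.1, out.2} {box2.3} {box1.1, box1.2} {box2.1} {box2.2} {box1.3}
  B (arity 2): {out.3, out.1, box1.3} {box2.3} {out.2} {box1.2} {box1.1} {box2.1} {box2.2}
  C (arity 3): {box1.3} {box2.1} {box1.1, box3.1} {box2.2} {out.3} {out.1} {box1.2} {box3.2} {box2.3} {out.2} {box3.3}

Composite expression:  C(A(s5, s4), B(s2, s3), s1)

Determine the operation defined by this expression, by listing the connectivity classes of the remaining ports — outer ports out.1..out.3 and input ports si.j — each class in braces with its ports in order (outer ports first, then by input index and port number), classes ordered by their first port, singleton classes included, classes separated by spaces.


{out.1} {out.2} {out.3} {s1.1} {s1.2} {s1.3} {s2.1} {s2.2} {s2.3} {s3.1} {s3.2} {s3.3} {s4.1} {s4.2} {s4.3} {s5.1, s5.2} {s5.3}

Treat the ports identified at C as solder joints: merge, then drop.
the subtree at A composes to {out.1, out.2, out.3} {s4.1} {s4.2} {s4.3} {s5.1, s5.2} {s5.3} on (s5, s4); out.j = own outer ports
the subtree at B composes to {out.1, out.3, s2.3} {out.2} {s2.1} {s2.2} {s3.1} {s3.2} {s3.3} on (s2, s3); out.j = own outer ports
the subtree at C composes to {out.1} {out.2} {out.3} {s1.1} {s1.2} {s1.3} {s2.1} {s2.2} {s2.3} {s3.1} {s3.2} {s3.3} {s4.1} {s4.2} {s4.3} {s5.1, s5.2} {s5.3} on (s5, s4, s2, s3, s1); out.j = own outer ports


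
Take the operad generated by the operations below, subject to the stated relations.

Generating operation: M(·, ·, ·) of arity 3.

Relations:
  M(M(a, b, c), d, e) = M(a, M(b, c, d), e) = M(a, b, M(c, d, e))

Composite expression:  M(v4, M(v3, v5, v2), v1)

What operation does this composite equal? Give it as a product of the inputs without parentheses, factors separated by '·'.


v4 · v3 · v5 · v2 · v1


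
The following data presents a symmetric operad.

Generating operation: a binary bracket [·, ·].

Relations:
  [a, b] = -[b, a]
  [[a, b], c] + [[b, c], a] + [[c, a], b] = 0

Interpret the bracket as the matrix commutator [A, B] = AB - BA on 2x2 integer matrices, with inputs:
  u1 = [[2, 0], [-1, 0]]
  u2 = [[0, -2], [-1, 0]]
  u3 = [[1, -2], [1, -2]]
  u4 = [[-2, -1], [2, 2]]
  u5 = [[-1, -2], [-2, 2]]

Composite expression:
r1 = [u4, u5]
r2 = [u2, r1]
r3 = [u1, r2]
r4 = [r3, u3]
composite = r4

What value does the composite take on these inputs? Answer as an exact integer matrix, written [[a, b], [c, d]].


[[-36, -240], [-174, 36]]

[u4, u5] = [[6, 5], [-14, -6]]
[u2, [u4, u5]] = [[33, 24], [-12, -33]]
[u1, [u2, [u4, u5]]] = [[24, 48], [-42, -24]]
[[u1, [u2, [u4, u5]]], u3] = [[-36, -240], [-174, 36]]


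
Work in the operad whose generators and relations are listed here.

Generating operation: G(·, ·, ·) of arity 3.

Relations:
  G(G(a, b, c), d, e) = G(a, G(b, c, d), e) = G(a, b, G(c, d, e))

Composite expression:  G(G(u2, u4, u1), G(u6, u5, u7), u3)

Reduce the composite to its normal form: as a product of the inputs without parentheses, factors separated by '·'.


u2 · u4 · u1 · u6 · u5 · u7 · u3

Key point: G is associative — brackets drop, the u-order remains.
G(u2, u4, u1) collapses to u2 · u4 · u1
G(u6, u5, u7) collapses to u6 · u5 · u7
G(G(u2, u4, u1), G(u6, u5, u7), u3) collapses to u2 · u4 · u1 · u6 · u5 · u7 · u3


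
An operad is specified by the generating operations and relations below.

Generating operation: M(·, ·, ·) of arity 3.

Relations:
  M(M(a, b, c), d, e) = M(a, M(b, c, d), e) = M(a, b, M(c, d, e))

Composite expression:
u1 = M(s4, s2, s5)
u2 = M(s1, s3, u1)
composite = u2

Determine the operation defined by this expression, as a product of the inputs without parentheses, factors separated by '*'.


s1 * s3 * s4 * s2 * s5


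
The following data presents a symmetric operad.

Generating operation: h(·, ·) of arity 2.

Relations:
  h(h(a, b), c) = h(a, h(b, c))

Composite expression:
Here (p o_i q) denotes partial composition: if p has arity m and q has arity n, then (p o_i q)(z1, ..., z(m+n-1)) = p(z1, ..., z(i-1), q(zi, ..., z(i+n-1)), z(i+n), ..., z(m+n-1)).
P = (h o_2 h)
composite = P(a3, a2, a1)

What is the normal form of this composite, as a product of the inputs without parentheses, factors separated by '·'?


a3 · a2 · a1

Key point: h is associative — brackets drop, the a-order remains.
h(a2, a1) unparenthesizes to a2 · a1
h(a3, h(a2, a1)) unparenthesizes to a3 · a2 · a1


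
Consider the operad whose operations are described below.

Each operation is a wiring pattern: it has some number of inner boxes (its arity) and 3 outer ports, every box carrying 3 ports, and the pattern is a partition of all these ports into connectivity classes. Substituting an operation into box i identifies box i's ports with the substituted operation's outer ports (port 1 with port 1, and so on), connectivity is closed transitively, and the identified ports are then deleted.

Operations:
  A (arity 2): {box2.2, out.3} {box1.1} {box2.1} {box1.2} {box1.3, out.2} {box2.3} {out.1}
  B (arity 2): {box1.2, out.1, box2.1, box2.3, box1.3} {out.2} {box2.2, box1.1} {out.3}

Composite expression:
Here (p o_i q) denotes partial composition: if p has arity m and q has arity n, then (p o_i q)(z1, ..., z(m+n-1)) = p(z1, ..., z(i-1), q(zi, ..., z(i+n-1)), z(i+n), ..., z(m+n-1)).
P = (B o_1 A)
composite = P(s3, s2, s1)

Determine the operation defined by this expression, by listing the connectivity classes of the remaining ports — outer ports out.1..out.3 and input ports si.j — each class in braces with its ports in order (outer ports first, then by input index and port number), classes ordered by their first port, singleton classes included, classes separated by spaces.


Treat the ports identified at B as solder joints: merge, then drop.
composing A on (s3, s2), with out.j its own outer ports: {out.1} {out.2, s3.3} {out.3, s2.2} {s2.1} {s2.3} {s3.1} {s3.2}
composing B on (s3, s2, s1), with out.j its own outer ports: {out.1, s1.1, s1.3, s2.2, s3.3} {out.2} {out.3} {s1.2} {s2.1} {s2.3} {s3.1} {s3.2}

{out.1, s1.1, s1.3, s2.2, s3.3} {out.2} {out.3} {s1.2} {s2.1} {s2.3} {s3.1} {s3.2}


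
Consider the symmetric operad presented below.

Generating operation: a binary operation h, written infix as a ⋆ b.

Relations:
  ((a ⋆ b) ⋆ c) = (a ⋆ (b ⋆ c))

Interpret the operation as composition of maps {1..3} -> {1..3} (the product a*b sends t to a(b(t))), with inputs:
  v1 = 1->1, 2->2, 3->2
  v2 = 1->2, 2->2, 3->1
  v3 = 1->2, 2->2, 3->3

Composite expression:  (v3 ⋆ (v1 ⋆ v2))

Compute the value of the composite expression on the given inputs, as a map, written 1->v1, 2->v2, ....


1->2, 2->2, 3->2

(v1 ⋆ v2) = 1->2, 2->2, 3->1
(v3 ⋆ (v1 ⋆ v2)) = 1->2, 2->2, 3->2


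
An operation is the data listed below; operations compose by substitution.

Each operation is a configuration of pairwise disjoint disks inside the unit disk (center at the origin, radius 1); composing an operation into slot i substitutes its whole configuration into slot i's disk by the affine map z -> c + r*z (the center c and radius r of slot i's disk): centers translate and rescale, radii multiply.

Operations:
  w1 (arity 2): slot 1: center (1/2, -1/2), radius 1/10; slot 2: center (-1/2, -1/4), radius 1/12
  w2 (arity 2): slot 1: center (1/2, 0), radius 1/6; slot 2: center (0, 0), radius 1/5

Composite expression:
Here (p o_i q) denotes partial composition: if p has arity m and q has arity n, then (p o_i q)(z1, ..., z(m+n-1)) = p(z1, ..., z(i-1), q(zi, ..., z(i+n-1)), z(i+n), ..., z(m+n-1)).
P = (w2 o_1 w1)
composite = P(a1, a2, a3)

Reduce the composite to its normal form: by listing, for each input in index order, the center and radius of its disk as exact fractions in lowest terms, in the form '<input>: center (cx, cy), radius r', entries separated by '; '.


a1: center (7/12, -1/12), radius 1/60; a2: center (5/12, -1/24), radius 1/72; a3: center (0, 0), radius 1/5

Affine substitution under w2: radii multiply and a-centers shift.
for a1, the 2-step affine chain lands on center (7/12, -1/12), radius 1/60
for a2, the 2-step affine chain lands on center (5/12, -1/24), radius 1/72
for a3, the 1-step affine chain lands on center (0, 0), radius 1/5


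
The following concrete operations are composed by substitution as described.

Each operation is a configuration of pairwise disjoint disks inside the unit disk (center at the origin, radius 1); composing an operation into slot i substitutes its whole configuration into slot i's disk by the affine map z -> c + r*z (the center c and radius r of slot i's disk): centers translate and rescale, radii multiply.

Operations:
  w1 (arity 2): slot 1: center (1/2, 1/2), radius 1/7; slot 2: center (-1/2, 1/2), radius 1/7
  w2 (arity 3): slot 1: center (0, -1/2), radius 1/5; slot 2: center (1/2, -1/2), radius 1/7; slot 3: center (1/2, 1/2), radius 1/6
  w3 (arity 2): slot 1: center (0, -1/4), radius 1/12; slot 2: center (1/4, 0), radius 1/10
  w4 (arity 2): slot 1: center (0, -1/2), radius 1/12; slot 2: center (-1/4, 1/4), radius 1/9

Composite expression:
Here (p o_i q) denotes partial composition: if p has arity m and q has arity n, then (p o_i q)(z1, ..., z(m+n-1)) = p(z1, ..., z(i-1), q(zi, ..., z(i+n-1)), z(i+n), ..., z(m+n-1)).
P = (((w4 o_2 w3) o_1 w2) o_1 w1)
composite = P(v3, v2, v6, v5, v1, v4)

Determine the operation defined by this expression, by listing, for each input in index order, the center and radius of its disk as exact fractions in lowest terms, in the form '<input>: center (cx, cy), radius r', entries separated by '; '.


v1: center (-1/4, 2/9), radius 1/108; v2: center (-1/120, -8/15), radius 1/420; v3: center (1/120, -8/15), radius 1/420; v4: center (-2/9, 1/4), radius 1/90; v5: center (1/24, -11/24), radius 1/72; v6: center (1/24, -13/24), radius 1/84

Only the slot chain above each v matters under w4; compose those maps.
tracing v3 down its 3-map path: center (1/120, -8/15), radius 1/420
tracing v2 down its 3-map path: center (-1/120, -8/15), radius 1/420
tracing v6 down its 2-map path: center (1/24, -13/24), radius 1/84
tracing v5 down its 2-map path: center (1/24, -11/24), radius 1/72
tracing v1 down its 2-map path: center (-1/4, 2/9), radius 1/108
tracing v4 down its 2-map path: center (-2/9, 1/4), radius 1/90


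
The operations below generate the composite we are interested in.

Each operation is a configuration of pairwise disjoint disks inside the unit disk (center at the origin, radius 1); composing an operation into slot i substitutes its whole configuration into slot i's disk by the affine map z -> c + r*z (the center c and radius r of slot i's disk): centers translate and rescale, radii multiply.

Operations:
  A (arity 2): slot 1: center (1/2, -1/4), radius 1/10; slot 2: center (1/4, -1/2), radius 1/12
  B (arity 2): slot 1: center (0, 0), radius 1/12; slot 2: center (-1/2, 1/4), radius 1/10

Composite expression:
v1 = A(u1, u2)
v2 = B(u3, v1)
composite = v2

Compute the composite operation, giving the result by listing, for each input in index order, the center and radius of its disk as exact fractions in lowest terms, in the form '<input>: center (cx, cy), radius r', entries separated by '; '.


u1: center (-9/20, 9/40), radius 1/100; u2: center (-19/40, 1/5), radius 1/120; u3: center (0, 0), radius 1/12

Below B, radii multiply path by path; the u-disk centers shift.
for u3, the 1-step affine chain lands on center (0, 0), radius 1/12
for u1, the 2-step affine chain lands on center (-9/20, 9/40), radius 1/100
for u2, the 2-step affine chain lands on center (-19/40, 1/5), radius 1/120


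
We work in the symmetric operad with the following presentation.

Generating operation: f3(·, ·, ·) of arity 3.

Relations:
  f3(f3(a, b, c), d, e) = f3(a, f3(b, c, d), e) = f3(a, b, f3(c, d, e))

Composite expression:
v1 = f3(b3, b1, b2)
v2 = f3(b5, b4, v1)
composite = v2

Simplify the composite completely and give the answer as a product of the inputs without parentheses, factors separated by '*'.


The f3-tree's shape is irrelevant; the b-reading-order decides.
f3(b3, b1, b2) spells out as b3 * b1 * b2
f3(b5, b4, f3(b3, b1, b2)) spells out as b5 * b4 * b3 * b1 * b2

b5 * b4 * b3 * b1 * b2


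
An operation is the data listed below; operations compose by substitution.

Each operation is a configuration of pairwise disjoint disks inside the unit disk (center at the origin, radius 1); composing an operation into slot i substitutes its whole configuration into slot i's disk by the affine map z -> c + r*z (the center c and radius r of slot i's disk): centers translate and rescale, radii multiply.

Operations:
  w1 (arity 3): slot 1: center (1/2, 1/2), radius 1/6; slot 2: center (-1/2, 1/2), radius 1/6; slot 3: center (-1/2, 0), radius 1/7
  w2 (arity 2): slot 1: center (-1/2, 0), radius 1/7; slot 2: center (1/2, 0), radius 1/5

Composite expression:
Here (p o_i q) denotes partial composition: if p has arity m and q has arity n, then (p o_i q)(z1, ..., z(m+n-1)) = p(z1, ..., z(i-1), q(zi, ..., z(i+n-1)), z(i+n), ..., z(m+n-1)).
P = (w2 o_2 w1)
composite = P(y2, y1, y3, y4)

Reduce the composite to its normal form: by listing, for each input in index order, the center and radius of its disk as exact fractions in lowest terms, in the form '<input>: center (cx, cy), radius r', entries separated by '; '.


y1: center (3/5, 1/10), radius 1/30; y2: center (-1/2, 0), radius 1/7; y3: center (2/5, 1/10), radius 1/30; y4: center (2/5, 0), radius 1/35

Affine substitution under w2: radii multiply and y-centers shift.
y2 passes through 1 substitution, ending at center (-1/2, 0), radius 1/7
y1 passes through 2 substitutions, ending at center (3/5, 1/10), radius 1/30
y3 passes through 2 substitutions, ending at center (2/5, 1/10), radius 1/30
y4 passes through 2 substitutions, ending at center (2/5, 0), radius 1/35


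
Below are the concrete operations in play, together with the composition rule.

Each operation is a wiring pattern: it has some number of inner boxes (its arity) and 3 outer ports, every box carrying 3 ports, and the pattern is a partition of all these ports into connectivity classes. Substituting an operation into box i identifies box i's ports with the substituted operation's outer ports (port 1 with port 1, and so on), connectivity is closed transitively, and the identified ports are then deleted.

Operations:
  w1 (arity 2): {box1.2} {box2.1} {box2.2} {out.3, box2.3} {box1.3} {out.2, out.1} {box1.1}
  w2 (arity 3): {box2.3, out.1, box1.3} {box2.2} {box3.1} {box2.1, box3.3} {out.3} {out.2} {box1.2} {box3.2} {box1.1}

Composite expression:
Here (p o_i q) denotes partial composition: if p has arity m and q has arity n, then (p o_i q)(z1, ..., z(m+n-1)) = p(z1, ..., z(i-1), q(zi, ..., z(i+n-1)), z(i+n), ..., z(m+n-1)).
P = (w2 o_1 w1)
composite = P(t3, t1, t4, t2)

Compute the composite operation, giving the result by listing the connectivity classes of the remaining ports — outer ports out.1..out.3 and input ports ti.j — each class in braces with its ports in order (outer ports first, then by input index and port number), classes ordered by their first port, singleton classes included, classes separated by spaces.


{out.1, t1.3, t4.3} {out.2} {out.3} {t1.1} {t1.2} {t2.1} {t2.2} {t2.3, t4.1} {t3.1} {t3.2} {t3.3} {t4.2}

After gluing at w2, chains via deleted ports link the t-ports.
w1 over (t3, t1) gives {out.1, out.2} {out.3, t1.3} {t1.1} {t1.2} {t3.1} {t3.2} {t3.3}, out.j being that stage's outer ports
w2 over (t3, t1, t4, t2) gives {out.1, t1.3, t4.3} {out.2} {out.3} {t1.1} {t1.2} {t2.1} {t2.2} {t2.3, t4.1} {t3.1} {t3.2} {t3.3} {t4.2}, out.j being that stage's outer ports


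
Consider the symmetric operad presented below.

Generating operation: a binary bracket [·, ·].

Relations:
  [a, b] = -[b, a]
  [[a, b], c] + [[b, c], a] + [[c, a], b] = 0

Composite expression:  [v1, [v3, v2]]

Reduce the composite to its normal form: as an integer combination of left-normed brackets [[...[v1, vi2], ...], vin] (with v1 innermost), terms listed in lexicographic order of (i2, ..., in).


Expand each bracket as ab - ba; the v1-initial words give the coefficients.
Composite bracket: [v1, [v3, v2]]
The bracket unfolds into 4 signed words via [a, b] = ab - ba (2^2 = 4).
Only words starting with v1 matter:
  v1v2v3 appears with sign -1, giving the term -[[v1, v2], v3]
  v1v3v2 appears with sign +1, giving the term +[[v1, v3], v2]

-[[v1, v2], v3] + [[v1, v3], v2]


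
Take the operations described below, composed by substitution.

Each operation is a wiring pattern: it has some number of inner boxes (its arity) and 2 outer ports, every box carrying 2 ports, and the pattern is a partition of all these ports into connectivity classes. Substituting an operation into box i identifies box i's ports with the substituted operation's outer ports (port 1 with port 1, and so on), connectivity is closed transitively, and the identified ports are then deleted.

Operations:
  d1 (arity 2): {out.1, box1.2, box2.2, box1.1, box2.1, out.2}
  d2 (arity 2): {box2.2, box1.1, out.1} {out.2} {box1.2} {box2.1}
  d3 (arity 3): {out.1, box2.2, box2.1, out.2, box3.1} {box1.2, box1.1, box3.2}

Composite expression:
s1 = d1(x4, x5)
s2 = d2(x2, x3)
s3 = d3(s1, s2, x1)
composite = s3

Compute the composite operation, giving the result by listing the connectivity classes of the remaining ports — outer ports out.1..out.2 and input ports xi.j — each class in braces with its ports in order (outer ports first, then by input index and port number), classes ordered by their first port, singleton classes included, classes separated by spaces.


{out.1, out.2, x1.1, x2.1, x3.2} {x1.2, x4.1, x4.2, x5.1, x5.2} {x2.2} {x3.1}


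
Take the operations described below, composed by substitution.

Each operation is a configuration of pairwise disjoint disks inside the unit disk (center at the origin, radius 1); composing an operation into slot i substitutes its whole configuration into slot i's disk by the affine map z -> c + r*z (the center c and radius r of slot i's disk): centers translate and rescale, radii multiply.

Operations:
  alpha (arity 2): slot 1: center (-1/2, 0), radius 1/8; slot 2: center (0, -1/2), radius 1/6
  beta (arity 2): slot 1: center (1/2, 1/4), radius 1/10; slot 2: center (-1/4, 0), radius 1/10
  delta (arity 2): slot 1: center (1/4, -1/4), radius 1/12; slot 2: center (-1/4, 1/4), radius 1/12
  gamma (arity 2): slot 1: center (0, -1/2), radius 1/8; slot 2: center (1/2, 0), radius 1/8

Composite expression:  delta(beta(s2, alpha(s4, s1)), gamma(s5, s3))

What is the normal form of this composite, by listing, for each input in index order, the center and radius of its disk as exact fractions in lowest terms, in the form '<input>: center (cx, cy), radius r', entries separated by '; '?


s1: center (11/48, -61/240), radius 1/720; s2: center (7/24, -11/48), radius 1/120; s3: center (-5/24, 1/4), radius 1/96; s4: center (9/40, -1/4), radius 1/960; s5: center (-1/4, 5/24), radius 1/96

Each s-disk chains the slot maps above it in delta; radii multiply.
input s2: composing its 2 substitution steps yields center (7/24, -11/48), radius 1/120
input s4: composing its 3 substitution steps yields center (9/40, -1/4), radius 1/960
input s1: composing its 3 substitution steps yields center (11/48, -61/240), radius 1/720
input s5: composing its 2 substitution steps yields center (-1/4, 5/24), radius 1/96
input s3: composing its 2 substitution steps yields center (-5/24, 1/4), radius 1/96


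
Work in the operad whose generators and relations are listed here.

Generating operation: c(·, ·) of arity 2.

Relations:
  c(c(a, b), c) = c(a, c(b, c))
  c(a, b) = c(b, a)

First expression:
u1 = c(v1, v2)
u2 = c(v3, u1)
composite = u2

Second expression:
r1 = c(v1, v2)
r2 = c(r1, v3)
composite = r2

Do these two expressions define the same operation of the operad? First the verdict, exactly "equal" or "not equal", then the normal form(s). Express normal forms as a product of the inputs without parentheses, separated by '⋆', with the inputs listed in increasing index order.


equal; the common form is v1 ⋆ v2 ⋆ v3

In normal form, the first expression is v1 ⋆ v2 ⋆ v3
In normal form, the second expression is v1 ⋆ v2 ⋆ v3
Both agree, so they are equal.


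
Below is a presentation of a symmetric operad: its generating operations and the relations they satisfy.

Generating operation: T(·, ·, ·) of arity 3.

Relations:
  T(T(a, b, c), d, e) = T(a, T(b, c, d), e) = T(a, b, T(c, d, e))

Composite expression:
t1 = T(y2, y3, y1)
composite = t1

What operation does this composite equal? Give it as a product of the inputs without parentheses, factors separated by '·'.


y2 · y3 · y1

Under associativity of T, the answer is the y's in reading order.
T(y2, y3, y1) collapses to y2 · y3 · y1


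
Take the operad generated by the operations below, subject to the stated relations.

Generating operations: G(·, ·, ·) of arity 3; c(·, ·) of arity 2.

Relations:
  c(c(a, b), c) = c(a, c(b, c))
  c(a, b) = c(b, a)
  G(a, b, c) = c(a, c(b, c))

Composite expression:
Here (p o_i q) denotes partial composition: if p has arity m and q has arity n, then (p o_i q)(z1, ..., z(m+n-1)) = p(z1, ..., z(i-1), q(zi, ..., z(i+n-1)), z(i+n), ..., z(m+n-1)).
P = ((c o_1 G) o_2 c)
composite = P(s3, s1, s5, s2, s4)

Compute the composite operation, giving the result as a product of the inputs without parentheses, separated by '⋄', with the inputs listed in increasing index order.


s1 ⋄ s2 ⋄ s3 ⋄ s4 ⋄ s5

Both nesting and order wash out for c; what remains is which s's occur.
c(s1, s5) collapses to s1 ⋄ s5
G(s3, c(s1, s5), s2) collapses to s3 ⋄ s1 ⋄ s5 ⋄ s2
c(G(s3, c(s1, s5), s2), s4) collapses to s3 ⋄ s1 ⋄ s5 ⋄ s2 ⋄ s4
putting the inputs in ascending order: s1 ⋄ s2 ⋄ s3 ⋄ s4 ⋄ s5


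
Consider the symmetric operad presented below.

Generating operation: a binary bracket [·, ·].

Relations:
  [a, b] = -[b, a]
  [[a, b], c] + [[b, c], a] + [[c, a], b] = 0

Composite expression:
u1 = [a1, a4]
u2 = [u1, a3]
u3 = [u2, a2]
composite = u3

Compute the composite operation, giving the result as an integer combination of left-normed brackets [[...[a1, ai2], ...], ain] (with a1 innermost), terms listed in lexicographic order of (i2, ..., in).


A multilinear Lie element is pinned by a1-initial words (a1 innermost).
Composite bracket: [[[a1, a4], a3], a2]
Full expansion: 8 signed words from ab - ba (2^3 = 8).
Coefficients come from the a1-initial words:
  the word a1a4a3a2 carries sign +1 and contributes +[[[a1, a4], a3], a2]

[[[a1, a4], a3], a2]


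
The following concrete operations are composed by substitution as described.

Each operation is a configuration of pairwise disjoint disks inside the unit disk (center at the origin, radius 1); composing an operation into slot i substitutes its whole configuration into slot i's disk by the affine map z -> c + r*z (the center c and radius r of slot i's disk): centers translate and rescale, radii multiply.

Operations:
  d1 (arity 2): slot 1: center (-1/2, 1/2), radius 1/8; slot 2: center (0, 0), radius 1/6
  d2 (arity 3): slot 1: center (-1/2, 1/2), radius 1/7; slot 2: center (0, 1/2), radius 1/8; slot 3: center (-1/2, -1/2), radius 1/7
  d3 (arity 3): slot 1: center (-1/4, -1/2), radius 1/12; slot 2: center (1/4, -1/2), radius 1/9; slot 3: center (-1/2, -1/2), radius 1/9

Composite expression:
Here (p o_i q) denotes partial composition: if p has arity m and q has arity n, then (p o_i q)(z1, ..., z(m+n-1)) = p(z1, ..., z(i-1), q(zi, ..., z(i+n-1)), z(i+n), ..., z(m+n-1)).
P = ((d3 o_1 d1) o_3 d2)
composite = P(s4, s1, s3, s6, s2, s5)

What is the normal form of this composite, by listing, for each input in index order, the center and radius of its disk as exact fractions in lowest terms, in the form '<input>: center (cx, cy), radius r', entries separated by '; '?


Follow each s-input down from d3: c' goes to c + r*c', radius to r*r'.
s4 passes through 2 substitutions, ending at center (-7/24, -11/24), radius 1/96
s1 passes through 2 substitutions, ending at center (-1/4, -1/2), radius 1/72
s3 passes through 2 substitutions, ending at center (7/36, -4/9), radius 1/63
s6 passes through 2 substitutions, ending at center (1/4, -4/9), radius 1/72
s2 passes through 2 substitutions, ending at center (7/36, -5/9), radius 1/63
s5 passes through 1 substitution, ending at center (-1/2, -1/2), radius 1/9

s1: center (-1/4, -1/2), radius 1/72; s2: center (7/36, -5/9), radius 1/63; s3: center (7/36, -4/9), radius 1/63; s4: center (-7/24, -11/24), radius 1/96; s5: center (-1/2, -1/2), radius 1/9; s6: center (1/4, -4/9), radius 1/72


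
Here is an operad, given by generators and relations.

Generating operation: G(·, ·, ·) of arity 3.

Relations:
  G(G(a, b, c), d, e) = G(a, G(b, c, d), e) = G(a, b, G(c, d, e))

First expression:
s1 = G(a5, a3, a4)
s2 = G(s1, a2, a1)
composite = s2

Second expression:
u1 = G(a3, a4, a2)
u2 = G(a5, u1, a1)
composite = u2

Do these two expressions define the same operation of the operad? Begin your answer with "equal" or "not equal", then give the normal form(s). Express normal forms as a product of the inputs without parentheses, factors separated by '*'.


equal — both sides give a5 * a3 * a4 * a2 * a1

Normal form of the first expression: a5 * a3 * a4 * a2 * a1
Normal form of the second expression: a5 * a3 * a4 * a2 * a1
The forms coincide; equal.


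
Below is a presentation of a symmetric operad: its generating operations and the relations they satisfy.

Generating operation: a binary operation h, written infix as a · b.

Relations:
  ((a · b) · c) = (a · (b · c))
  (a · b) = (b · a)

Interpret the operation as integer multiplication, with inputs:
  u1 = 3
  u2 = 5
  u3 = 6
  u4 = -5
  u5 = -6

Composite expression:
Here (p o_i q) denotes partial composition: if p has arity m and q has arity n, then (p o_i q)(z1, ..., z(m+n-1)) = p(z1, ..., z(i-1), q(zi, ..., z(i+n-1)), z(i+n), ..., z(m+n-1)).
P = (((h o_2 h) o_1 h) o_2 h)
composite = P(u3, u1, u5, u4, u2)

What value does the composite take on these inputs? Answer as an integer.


2700

(u1 · u5) = -18
(u3 · (u1 · u5)) = -108
(u4 · u2) = -25
((u3 · (u1 · u5)) · (u4 · u2)) = 2700


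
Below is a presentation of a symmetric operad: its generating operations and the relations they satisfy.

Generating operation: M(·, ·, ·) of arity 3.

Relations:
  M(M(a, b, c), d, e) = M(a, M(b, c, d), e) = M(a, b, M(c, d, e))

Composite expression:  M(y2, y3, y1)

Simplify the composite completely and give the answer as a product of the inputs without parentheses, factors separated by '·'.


Key point: M is associative — brackets drop, the y-order remains.
M(y2, y3, y1) spells out as y2 · y3 · y1

y2 · y3 · y1


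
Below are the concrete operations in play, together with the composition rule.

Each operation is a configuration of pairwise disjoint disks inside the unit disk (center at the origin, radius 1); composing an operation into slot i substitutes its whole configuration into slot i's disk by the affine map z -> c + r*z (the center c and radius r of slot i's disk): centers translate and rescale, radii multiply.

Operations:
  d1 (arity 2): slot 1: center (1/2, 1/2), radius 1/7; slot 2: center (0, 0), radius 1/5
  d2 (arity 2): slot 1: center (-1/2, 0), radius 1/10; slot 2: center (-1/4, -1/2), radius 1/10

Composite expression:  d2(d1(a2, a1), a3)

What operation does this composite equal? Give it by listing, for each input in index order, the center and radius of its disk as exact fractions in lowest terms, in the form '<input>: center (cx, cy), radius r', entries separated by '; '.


Each a-disk chains the slot maps above it in d2; radii multiply.
for a2, the 2-step affine chain lands on center (-9/20, 1/20), radius 1/70
for a1, the 2-step affine chain lands on center (-1/2, 0), radius 1/50
for a3, the 1-step affine chain lands on center (-1/4, -1/2), radius 1/10

a1: center (-1/2, 0), radius 1/50; a2: center (-9/20, 1/20), radius 1/70; a3: center (-1/4, -1/2), radius 1/10


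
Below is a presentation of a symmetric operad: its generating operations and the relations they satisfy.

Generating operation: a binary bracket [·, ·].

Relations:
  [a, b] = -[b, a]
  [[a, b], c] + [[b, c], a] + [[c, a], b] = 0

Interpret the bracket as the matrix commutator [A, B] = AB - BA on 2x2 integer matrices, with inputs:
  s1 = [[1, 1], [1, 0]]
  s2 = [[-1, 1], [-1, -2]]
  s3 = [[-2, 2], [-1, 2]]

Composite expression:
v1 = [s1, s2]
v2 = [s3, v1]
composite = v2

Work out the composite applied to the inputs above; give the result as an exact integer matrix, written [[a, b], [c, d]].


[s1, s2] = [[-2, 0], [2, 2]]
[s3, [s1, s2]] = [[4, 8], [12, -4]]

[[4, 8], [12, -4]]


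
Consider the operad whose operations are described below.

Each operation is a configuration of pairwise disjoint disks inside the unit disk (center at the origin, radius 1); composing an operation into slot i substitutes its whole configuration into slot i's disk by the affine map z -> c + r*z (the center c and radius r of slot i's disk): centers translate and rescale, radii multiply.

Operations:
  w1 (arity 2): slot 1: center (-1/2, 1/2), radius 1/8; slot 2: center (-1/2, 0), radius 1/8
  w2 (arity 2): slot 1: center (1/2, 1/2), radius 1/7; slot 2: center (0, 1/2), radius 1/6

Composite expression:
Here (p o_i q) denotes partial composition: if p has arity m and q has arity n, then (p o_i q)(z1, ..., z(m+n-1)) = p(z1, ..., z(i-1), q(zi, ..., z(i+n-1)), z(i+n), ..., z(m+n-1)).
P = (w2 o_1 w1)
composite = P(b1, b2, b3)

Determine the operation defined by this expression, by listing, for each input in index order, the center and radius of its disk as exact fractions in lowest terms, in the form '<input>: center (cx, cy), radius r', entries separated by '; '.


b1: center (3/7, 4/7), radius 1/56; b2: center (3/7, 1/2), radius 1/56; b3: center (0, 1/2), radius 1/6

Below w2, radii multiply path by path; the b-disk centers shift.
input b1: applying the 2 nested substitutions gives center (3/7, 4/7), radius 1/56
input b2: applying the 2 nested substitutions gives center (3/7, 1/2), radius 1/56
input b3: applying the 1 nested substitution gives center (0, 1/2), radius 1/6


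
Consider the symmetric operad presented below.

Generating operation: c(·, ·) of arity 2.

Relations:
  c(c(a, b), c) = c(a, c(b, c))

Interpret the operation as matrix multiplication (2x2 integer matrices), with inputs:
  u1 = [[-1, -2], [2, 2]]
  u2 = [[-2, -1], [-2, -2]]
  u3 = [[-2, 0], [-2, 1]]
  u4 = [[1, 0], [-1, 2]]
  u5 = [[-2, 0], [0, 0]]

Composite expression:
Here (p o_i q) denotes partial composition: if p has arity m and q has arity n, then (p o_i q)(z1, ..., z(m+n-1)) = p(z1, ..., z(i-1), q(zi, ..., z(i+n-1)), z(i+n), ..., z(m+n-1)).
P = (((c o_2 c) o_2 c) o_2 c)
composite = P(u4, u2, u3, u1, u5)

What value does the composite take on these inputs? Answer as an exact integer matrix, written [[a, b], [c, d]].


[[16, 0], [32, 0]]

c(u2, u3) = [[6, -1], [8, -2]]
c(c(u2, u3), u1) = [[-8, -14], [-12, -20]]
c(c(c(u2, u3), u1), u5) = [[16, 0], [24, 0]]
c(u4, c(c(c(u2, u3), u1), u5)) = [[16, 0], [32, 0]]


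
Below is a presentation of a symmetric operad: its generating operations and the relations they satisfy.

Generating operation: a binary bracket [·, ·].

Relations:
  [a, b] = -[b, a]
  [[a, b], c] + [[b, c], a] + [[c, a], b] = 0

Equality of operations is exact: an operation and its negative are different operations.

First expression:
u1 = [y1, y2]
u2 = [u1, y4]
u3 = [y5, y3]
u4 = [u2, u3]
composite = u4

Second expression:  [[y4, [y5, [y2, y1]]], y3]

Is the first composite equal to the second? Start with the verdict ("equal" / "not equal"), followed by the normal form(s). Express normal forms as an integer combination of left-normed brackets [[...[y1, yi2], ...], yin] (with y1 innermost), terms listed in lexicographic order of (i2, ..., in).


not equal — first -[[[[y1, y2], y4], y3], y5] + [[[[y1, y2], y4], y5], y3], second -[[[[y1, y2], y5], y4], y3]

The first expression reduces to -[[[[y1, y2], y4], y3], y5] + [[[[y1, y2], y4], y5], y3]
The second expression reduces to -[[[[y1, y2], y5], y4], y3]
No match — not equal.


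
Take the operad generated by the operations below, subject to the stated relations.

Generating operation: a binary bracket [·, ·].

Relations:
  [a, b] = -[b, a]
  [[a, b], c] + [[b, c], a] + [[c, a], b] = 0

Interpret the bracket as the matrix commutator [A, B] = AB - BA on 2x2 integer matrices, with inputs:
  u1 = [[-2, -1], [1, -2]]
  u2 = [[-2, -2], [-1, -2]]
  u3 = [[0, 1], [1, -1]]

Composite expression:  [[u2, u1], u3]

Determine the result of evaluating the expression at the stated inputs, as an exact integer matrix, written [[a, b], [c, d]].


[[0, -6], [6, 0]]

[u2, u1] = [[-3, 0], [0, 3]]
[[u2, u1], u3] = [[0, -6], [6, 0]]


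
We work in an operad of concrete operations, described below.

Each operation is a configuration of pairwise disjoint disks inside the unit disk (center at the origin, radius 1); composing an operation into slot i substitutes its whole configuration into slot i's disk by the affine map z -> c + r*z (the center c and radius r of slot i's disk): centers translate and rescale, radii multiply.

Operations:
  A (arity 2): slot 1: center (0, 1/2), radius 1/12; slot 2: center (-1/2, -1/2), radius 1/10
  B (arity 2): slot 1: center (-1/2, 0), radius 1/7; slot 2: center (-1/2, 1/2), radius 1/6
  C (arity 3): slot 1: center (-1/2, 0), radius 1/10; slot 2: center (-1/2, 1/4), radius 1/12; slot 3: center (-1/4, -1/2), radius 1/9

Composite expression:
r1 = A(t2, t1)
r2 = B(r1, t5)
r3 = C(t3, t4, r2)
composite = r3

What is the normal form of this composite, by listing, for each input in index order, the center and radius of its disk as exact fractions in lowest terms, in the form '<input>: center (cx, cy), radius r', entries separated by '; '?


t1: center (-79/252, -32/63), radius 1/630; t2: center (-11/36, -31/63), radius 1/756; t3: center (-1/2, 0), radius 1/10; t4: center (-1/2, 1/4), radius 1/12; t5: center (-11/36, -4/9), radius 1/54

Below C, radii multiply path by path; the t-disk centers shift.
input t3: applying the 1 nested substitution gives center (-1/2, 0), radius 1/10
input t4: applying the 1 nested substitution gives center (-1/2, 1/4), radius 1/12
input t2: applying the 3 nested substitutions gives center (-11/36, -31/63), radius 1/756
input t1: applying the 3 nested substitutions gives center (-79/252, -32/63), radius 1/630
input t5: applying the 2 nested substitutions gives center (-11/36, -4/9), radius 1/54


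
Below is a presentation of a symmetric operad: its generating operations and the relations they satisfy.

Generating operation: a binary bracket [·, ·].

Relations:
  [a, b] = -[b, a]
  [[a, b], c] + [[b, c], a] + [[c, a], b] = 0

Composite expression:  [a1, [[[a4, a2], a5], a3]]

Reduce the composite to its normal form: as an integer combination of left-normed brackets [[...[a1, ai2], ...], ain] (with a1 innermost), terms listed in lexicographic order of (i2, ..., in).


In the tensor algebra, words opening a1 carry the a1-anchored form.
Composite bracket: [a1, [[[a4, a2], a5], a3]]
Under [a, b] = ab - ba we get 16 signed associative words (2^4 = 16).
The a1-initial words carry the normal form:
  the word a1a2a4a5a3 carries sign -1 and contributes -[[[[a1, a2], a4], a5], a3]
  the word a1a3a2a4a5 carries sign +1 and contributes +[[[[a1, a3], a2], a4], a5]
  the word a1a3a4a2a5 carries sign -1 and contributes -[[[[a1, a3], a4], a2], a5]
  the word a1a3a5a2a4 carries sign -1 and contributes -[[[[a1, a3], a5], a2], a4]
  the word a1a3a5a4a2 carries sign +1 and contributes +[[[[a1, a3], a5], a4], a2]
  the word a1a4a2a5a3 carries sign +1 and contributes +[[[[a1, a4], a2], a5], a3]
  the word a1a5a2a4a3 carries sign +1 and contributes +[[[[a1, a5], a2], a4], a3]
  the word a1a5a4a2a3 carries sign -1 and contributes -[[[[a1, a5], a4], a2], a3]

-[[[[a1, a2], a4], a5], a3] + [[[[a1, a3], a2], a4], a5] - [[[[a1, a3], a4], a2], a5] - [[[[a1, a3], a5], a2], a4] + [[[[a1, a3], a5], a4], a2] + [[[[a1, a4], a2], a5], a3] + [[[[a1, a5], a2], a4], a3] - [[[[a1, a5], a4], a2], a3]
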